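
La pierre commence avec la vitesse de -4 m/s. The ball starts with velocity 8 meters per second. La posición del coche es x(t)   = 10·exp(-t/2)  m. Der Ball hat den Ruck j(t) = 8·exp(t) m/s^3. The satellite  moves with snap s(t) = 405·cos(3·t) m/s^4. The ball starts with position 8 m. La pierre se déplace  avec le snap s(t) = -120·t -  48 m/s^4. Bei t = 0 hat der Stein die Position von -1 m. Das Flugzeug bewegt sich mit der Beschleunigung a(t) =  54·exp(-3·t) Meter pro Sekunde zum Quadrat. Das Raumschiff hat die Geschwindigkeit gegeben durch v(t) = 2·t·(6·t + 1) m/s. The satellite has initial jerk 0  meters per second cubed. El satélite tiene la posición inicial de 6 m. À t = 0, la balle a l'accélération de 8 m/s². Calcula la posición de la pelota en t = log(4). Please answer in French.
Pour résoudre ceci, nous devons prendre 3 intégrales de notre équation du jerk j(t) = 8·exp(t). L'intégrale du jerk, avec a(0) = 8, donne l'accélération: a(t) = 8·exp(t). En intégrant l'accélération et en utilisant la condition initiale v(0) = 8, nous obtenons v(t) = 8·exp(t). En intégrant la vitesse et en utilisant la condition initiale x(0) = 8, nous obtenons x(t) = 8·exp(t). En utilisant x(t) = 8·exp(t) et en substituant t = log(4), nous trouvons x = 32.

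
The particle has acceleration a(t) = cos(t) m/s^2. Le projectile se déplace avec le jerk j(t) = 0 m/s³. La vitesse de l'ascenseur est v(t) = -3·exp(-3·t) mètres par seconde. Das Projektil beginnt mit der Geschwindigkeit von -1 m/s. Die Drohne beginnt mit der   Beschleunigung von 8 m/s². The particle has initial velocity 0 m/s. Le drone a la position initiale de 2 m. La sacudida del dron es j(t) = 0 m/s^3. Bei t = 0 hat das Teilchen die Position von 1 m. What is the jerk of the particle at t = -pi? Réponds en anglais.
To solve this, we need to take 1 derivative of our acceleration equation a(t) = cos(t). Differentiating acceleration, we get jerk: j(t) = -sin(t). We have jerk j(t) = -sin(t). Substituting t = -pi: j(-pi) = 0.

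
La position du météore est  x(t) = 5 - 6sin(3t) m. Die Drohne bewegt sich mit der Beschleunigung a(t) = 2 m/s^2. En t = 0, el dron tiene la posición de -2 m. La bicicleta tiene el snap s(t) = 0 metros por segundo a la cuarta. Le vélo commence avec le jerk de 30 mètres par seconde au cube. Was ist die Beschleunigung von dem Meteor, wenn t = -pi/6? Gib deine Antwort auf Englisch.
To solve this, we need to take 2 derivatives of our position equation x(t) = 5 - 6·sin(3·t). Differentiating position, we get velocity: v(t) = -18·cos(3·t). The derivative of velocity gives acceleration: a(t) = 54·sin(3·t). From the given acceleration equation a(t) = 54·sin(3·t), we substitute t = -pi/6 to get a = -54.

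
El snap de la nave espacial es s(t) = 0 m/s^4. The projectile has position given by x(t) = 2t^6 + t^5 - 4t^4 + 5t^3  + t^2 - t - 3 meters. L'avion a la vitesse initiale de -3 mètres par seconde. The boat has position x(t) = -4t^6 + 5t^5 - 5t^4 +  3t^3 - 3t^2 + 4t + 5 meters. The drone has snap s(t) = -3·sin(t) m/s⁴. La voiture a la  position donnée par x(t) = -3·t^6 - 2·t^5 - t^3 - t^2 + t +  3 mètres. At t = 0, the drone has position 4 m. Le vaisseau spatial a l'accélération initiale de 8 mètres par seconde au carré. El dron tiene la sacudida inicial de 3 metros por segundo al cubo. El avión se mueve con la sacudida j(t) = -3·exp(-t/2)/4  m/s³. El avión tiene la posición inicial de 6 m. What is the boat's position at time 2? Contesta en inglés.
Using x(t) = -4·t^6 + 5·t^5 - 5·t^4 + 3·t^3 - 3·t^2 + 4·t + 5 and substituting t = 2, we find x = -151.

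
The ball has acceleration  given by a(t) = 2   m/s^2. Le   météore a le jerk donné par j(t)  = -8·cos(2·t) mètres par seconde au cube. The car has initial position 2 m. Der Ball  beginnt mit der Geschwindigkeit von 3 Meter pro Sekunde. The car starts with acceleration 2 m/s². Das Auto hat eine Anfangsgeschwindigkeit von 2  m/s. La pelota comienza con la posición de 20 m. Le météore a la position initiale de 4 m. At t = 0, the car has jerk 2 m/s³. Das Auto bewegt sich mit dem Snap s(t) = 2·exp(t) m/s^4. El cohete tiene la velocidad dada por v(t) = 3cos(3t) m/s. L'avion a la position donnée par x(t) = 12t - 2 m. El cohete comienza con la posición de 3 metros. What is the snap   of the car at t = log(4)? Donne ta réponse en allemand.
Mit s(t) = 2·exp(t) und Einsetzen von t = log(4), finden wir s = 8.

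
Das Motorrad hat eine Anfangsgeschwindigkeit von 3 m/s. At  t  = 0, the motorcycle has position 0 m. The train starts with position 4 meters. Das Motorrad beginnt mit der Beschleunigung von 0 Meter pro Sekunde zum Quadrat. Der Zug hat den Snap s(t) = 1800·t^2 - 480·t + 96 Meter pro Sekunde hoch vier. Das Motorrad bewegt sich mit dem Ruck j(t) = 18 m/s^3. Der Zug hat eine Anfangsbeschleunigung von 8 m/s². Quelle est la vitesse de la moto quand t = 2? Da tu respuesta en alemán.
Wir müssen unsere Gleichung für den Ruck j(t) = 18 2-mal integrieren. Das Integral von dem Ruck ist die Beschleunigung. Mit a(0) = 0 erhalten wir a(t) = 18·t. Mit ∫a(t)dt und Anwendung von v(0) = 3, finden wir v(t) = 9·t^2 + 3. Aus der Gleichung für die Geschwindigkeit v(t) = 9·t^2 + 3, setzen wir t = 2 ein und erhalten v = 39.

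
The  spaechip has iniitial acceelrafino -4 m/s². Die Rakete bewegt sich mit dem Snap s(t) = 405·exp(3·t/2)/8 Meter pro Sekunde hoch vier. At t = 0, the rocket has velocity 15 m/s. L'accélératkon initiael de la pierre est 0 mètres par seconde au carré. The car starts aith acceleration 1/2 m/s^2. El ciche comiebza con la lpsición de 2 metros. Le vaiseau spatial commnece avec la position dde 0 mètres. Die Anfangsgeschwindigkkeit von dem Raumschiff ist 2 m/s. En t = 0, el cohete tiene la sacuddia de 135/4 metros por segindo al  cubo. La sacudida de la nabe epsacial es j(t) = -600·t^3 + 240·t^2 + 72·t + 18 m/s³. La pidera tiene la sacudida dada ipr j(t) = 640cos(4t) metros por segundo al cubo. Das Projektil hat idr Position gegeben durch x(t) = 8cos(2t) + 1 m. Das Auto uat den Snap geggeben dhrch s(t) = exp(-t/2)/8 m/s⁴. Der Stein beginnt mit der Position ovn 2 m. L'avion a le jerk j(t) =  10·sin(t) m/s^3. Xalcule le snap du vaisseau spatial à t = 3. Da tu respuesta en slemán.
Um dies zu lösen, müssen wir 1 Ableitung unserer Gleichung für den Ruck j(t) = -600·t^3 + 240·t^2 + 72·t + 18 nehmen. Mit d/dt von j(t) finden wir s(t) = -1800·t^2 + 480·t + 72. Wir haben den Snap s(t) = -1800·t^2 + 480·t + 72. Durch Einsetzen von t = 3: s(3) = -14688.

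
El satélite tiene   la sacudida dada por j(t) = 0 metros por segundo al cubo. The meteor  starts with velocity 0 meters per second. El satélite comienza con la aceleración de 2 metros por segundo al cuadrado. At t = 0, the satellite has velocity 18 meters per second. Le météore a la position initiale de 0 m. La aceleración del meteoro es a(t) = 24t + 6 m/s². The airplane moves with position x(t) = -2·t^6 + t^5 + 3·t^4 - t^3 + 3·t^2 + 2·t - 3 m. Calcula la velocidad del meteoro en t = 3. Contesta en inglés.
To find the answer, we compute 1 antiderivative of a(t) = 24·t + 6. Integrating acceleration and using the initial condition v(0) = 0, we get v(t) = 6·t·(2·t + 1). Using v(t) = 6·t·(2·t + 1) and substituting t = 3, we find v = 126.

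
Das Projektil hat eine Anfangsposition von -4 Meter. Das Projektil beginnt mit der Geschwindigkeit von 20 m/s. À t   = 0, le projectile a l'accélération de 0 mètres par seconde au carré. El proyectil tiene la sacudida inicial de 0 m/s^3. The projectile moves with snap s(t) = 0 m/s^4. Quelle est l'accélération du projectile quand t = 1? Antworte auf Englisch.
We need to integrate our snap equation s(t) = 0 2 times. Taking ∫s(t)dt and applying j(0) = 0, we find j(t) = 0. Taking ∫j(t)dt and applying a(0) = 0, we find a(t) = 0. Using a(t) = 0 and substituting t = 1, we find a = 0.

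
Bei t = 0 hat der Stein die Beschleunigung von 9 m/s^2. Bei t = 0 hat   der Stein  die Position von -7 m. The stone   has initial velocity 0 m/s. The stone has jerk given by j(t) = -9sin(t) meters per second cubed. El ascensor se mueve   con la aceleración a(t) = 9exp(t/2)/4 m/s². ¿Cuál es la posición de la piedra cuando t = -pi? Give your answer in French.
Nous devons trouver l'intégrale de notre équation du jerk j(t) = -9·sin(t) 3 fois. En prenant ∫j(t)dt et en appliquant a(0) = 9, nous trouvons a(t) = 9·cos(t). La primitive de l'accélération est la vitesse. En utilisant v(0) = 0, nous obtenons v(t) = 9·sin(t). En prenant ∫v(t)dt et en appliquant x(0) = -7, nous trouvons x(t) = 2 - 9·cos(t). De l'équation de la position x(t) = 2 - 9·cos(t), nous substituons t = -pi pour obtenir x = 11.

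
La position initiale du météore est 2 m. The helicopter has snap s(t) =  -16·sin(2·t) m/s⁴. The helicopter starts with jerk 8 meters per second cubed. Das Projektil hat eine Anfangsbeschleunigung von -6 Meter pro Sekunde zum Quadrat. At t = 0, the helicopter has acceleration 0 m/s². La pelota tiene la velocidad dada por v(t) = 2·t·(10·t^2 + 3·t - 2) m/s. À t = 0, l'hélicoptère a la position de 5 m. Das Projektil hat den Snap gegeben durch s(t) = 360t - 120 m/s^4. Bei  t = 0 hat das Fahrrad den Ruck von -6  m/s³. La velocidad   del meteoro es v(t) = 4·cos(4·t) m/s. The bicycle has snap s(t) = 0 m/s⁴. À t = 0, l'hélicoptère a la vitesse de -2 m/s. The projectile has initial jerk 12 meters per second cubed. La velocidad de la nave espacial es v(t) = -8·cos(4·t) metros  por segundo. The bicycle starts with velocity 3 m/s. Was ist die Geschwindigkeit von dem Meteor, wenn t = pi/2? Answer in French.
De l'équation de la vitesse v(t) = 4·cos(4·t), nous substituons t = pi/2 pour obtenir v = 4.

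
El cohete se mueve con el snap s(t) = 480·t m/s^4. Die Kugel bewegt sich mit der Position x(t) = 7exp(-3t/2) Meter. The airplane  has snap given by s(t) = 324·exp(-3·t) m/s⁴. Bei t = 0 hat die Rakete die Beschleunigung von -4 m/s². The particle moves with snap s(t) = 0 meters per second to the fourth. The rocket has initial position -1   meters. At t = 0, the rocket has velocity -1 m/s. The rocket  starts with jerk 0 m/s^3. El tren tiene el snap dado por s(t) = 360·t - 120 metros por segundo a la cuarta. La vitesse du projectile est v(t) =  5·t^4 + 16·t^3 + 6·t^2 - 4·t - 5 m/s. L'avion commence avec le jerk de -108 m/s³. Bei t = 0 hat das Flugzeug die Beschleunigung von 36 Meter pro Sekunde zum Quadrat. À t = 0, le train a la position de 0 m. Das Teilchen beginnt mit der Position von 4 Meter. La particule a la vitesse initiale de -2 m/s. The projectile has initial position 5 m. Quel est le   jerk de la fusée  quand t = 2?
En partant du snap s(t) = 480·t, nous prenons 1 primitive. L'intégrale du snap, avec j(0) = 0, donne le jerk: j(t) = 240·t^2. De l'équation du jerk j(t) = 240·t^2, nous substituons t = 2 pour obtenir j = 960.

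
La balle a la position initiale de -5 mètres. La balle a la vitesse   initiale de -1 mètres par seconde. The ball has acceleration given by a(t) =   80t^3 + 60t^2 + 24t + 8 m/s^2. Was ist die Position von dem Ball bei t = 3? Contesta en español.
Para resolver esto, necesitamos tomar 2 integrales de nuestra ecuación de la aceleración a(t) = 80·t^3 + 60·t^2 + 24·t + 8. Tomando ∫a(t)dt y aplicando v(0) = -1, encontramos v(t) = 20·t^4 + 20·t^3 + 12·t^2 + 8·t - 1. La antiderivada de la velocidad, con x(0) = -5, da la posición: x(t) = 4·t^5 + 5·t^4 + 4·t^3 + 4·t^2 - t - 5. Tenemos la posición x(t) = 4·t^5 + 5·t^4 + 4·t^3 + 4·t^2 - t - 5. Sustituyendo t = 3: x(3) = 1513.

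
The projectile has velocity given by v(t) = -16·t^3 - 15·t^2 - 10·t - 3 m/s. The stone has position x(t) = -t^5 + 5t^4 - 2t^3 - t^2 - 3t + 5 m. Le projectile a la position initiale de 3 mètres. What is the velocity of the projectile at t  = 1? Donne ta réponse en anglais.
Using v(t) = -16·t^3 - 15·t^2 - 10·t - 3 and substituting t = 1, we find v = -44.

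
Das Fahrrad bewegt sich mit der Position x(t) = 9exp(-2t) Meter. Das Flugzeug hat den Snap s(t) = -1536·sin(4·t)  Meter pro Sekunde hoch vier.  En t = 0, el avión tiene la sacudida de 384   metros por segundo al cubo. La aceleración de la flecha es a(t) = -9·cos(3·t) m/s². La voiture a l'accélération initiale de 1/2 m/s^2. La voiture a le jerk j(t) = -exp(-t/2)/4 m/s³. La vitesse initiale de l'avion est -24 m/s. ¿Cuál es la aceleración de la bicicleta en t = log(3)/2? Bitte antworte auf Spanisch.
Debemos derivar nuestra ecuación de la posición x(t) = 9·exp(-2·t) 2 veces. La derivada de la posición da la velocidad: v(t) = -18·exp(-2·t). Tomando d/dt de v(t), encontramos a(t) = 36·exp(-2·t). De la ecuación de la aceleración a(t) = 36·exp(-2·t), sustituimos t = log(3)/2 para obtener a = 12.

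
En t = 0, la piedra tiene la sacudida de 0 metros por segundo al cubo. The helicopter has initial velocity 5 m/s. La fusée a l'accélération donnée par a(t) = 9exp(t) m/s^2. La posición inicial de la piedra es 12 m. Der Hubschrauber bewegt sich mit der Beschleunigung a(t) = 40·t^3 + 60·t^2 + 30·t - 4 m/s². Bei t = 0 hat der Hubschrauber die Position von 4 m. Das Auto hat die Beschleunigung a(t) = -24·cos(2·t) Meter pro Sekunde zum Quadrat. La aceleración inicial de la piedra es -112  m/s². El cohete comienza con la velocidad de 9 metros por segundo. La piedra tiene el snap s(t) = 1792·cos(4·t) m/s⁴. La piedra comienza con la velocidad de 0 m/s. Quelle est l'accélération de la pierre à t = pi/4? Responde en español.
Necesitamos integrar nuestra ecuación del snap s(t) = 1792·cos(4·t) 2 veces. La antiderivada del snap es la sacudida. Usando j(0) = 0, obtenemos j(t) = 448·sin(4·t). Integrando la sacudida y usando la condición inicial a(0) = -112, obtenemos a(t) = -112·cos(4·t). De la ecuación de la aceleración a(t) = -112·cos(4·t), sustituimos t = pi/4 para obtener a = 112.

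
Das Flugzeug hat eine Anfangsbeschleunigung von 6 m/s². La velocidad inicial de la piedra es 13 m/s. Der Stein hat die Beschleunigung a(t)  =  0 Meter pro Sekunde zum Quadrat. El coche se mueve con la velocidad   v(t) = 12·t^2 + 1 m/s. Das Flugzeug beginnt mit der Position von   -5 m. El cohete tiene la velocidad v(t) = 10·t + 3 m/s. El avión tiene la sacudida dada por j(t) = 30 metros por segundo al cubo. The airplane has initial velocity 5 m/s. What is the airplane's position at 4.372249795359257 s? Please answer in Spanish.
Necesitamos integrar nuestra ecuación de la sacudida j(t) = 30 3 veces. La antiderivada de la sacudida, con a(0) = 6, da la aceleración: a(t) = 30·t + 6. Integrando la aceleración y usando la condición inicial v(0) = 5, obtenemos v(t) = 15·t^2 + 6·t + 5. Integrando la velocidad y usando la condición inicial x(0) = -5, obtenemos x(t) = 5·t^3 + 3·t^2 + 5·t - 5. De la ecuación de la posición x(t) = 5·t^3 + 3·t^2 + 5·t - 5, sustituimos t = 4.372249795359257 para obtener x = 492.123012394248.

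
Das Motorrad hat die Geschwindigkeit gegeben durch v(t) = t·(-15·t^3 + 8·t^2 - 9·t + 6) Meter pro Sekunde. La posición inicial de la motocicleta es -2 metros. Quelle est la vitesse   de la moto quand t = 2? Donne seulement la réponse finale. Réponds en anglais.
The answer is -200.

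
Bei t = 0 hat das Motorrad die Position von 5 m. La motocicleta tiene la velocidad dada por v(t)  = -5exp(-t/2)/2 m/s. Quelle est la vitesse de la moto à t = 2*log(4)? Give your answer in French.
Nous avons la vitesse v(t) = -5·exp(-t/2)/2. En substituant t = 2*log(4): v(2*log(4)) = -5/8.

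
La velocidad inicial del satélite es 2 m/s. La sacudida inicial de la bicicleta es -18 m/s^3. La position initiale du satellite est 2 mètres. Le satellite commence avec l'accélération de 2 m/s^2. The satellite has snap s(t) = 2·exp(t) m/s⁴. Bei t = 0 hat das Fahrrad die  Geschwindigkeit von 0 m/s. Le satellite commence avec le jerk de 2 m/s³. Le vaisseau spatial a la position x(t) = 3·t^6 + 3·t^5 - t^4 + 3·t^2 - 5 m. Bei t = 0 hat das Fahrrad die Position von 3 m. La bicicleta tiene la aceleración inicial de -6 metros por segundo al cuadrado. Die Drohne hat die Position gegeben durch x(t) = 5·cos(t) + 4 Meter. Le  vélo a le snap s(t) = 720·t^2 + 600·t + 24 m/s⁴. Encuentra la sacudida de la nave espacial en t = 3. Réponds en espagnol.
Para resolver esto, necesitamos tomar 3 derivadas de nuestra ecuación de la posición x(t) = 3·t^6 + 3·t^5 - t^4 + 3·t^2 - 5. La derivada de la posición da la velocidad: v(t) = 18·t^5 + 15·t^4 - 4·t^3 + 6·t. La derivada de la velocidad da la aceleración: a(t) = 90·t^4 + 60·t^3 - 12·t^2 + 6. La derivada de la aceleración da la sacudida: j(t) = 360·t^3 + 180·t^2 - 24·t. De la ecuación de la sacudida j(t) = 360·t^3 + 180·t^2 - 24·t, sustituimos t = 3 para obtener j = 11268.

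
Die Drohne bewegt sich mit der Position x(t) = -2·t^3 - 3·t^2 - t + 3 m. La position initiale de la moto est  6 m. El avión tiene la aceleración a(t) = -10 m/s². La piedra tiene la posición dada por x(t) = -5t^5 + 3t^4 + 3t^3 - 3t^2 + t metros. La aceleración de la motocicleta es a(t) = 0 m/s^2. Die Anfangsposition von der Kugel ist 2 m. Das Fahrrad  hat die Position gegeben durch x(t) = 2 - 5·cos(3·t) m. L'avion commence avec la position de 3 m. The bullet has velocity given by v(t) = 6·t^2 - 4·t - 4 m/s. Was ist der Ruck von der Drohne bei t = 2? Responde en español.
Debemos derivar nuestra ecuación de la posición x(t) = -2·t^3 - 3·t^2 - t + 3 3 veces. La derivada de la posición da la velocidad: v(t) = -6·t^2 - 6·t - 1. La derivada de la velocidad da la aceleración: a(t) = -12·t - 6. Tomando d/dt de a(t), encontramos j(t) = -12. Tenemos la sacudida j(t) = -12. Sustituyendo t = 2: j(2) = -12.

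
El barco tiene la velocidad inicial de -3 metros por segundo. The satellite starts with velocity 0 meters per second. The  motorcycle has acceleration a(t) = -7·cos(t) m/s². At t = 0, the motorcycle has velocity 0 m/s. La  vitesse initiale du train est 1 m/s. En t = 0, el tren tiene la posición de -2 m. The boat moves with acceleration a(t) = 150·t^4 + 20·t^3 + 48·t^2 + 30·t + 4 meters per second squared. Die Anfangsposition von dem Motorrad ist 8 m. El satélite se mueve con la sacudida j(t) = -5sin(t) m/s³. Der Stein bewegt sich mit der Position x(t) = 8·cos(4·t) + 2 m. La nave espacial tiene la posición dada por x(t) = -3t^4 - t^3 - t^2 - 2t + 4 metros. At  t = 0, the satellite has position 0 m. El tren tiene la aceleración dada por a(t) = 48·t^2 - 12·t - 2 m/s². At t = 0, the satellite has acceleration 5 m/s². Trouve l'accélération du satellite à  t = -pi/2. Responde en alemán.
Ausgehend von dem Ruck j(t) = -5·sin(t), nehmen wir 1 Integral. Mit ∫j(t)dt und Anwendung von a(0) = 5, finden wir a(t) = 5·cos(t). Mit a(t) = 5·cos(t) und Einsetzen von t = -pi/2, finden wir a = 0.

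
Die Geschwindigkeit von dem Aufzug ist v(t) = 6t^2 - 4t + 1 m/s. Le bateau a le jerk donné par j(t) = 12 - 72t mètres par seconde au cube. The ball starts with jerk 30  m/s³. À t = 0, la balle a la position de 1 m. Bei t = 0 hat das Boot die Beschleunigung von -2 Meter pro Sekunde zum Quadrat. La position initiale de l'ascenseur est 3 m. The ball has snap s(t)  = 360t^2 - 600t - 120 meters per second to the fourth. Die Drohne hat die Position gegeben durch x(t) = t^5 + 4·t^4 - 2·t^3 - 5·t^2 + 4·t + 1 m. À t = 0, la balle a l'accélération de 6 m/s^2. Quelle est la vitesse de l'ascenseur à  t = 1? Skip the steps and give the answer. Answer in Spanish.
En t = 1, v = 3.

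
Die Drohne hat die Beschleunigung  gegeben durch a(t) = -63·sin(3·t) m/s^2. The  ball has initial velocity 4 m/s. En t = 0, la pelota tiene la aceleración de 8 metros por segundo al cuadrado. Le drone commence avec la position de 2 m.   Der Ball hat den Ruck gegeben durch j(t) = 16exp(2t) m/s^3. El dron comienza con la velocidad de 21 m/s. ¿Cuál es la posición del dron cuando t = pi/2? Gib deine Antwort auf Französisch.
Pour résoudre ceci, nous devons prendre 2 intégrales de notre équation de l'accélération a(t) = -63·sin(3·t). L'intégrale de l'accélération est la vitesse. En utilisant v(0) = 21, nous obtenons v(t) = 21·cos(3·t). En intégrant la vitesse et en utilisant la condition initiale x(0) = 2, nous obtenons x(t) = 7·sin(3·t) + 2. Nous avons la position x(t) = 7·sin(3·t) + 2. En substituant t = pi/2: x(pi/2) = -5.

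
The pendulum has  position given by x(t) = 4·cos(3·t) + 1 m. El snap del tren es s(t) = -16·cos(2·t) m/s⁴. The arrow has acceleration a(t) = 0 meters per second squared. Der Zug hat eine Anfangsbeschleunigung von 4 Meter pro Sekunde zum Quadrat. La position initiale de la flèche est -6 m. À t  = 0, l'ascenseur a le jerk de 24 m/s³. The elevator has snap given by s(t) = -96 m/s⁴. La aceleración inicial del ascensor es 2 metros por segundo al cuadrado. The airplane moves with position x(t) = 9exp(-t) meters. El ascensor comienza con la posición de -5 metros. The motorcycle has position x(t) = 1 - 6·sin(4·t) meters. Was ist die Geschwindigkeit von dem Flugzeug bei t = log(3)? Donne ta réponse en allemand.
Ausgehend von der Position x(t) = 9·exp(-t), nehmen wir 1 Ableitung. Mit d/dt von x(t) finden wir v(t) = -9·exp(-t). Aus der Gleichung für die Geschwindigkeit v(t) = -9·exp(-t), setzen wir t = log(3) ein und erhalten v = -3.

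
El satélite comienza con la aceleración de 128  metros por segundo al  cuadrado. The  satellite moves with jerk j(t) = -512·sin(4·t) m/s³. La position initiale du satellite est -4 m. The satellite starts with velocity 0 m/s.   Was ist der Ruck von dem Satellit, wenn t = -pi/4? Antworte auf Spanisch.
Usando j(t) = -512·sin(4·t) y sustituyendo t = -pi/4, encontramos j = 0.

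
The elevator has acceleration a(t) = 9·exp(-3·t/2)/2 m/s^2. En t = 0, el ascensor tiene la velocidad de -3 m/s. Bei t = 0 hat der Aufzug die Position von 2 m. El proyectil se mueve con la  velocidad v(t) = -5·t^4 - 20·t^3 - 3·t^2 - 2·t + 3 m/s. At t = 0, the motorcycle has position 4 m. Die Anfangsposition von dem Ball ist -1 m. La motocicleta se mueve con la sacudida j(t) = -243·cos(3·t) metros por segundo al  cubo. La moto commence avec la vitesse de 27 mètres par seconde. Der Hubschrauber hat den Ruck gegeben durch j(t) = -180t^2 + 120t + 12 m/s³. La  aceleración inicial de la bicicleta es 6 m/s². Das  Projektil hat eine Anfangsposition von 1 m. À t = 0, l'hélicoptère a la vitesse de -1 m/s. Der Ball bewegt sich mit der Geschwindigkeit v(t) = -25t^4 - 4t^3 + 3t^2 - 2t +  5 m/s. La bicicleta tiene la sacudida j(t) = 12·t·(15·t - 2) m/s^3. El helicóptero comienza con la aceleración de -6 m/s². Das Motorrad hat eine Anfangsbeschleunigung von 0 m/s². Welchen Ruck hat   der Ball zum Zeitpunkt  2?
Um dies zu lösen, müssen wir 2 Ableitungen unserer Gleichung für die Geschwindigkeit v(t) = -25·t^4 - 4·t^3 + 3·t^2 - 2·t + 5 nehmen. Mit d/dt von v(t) finden wir a(t) = -100·t^3 - 12·t^2 + 6·t - 2. Mit d/dt von a(t) finden wir j(t) = -300·t^2 - 24·t + 6. Mit j(t) = -300·t^2 - 24·t + 6 und Einsetzen von t = 2, finden wir j = -1242.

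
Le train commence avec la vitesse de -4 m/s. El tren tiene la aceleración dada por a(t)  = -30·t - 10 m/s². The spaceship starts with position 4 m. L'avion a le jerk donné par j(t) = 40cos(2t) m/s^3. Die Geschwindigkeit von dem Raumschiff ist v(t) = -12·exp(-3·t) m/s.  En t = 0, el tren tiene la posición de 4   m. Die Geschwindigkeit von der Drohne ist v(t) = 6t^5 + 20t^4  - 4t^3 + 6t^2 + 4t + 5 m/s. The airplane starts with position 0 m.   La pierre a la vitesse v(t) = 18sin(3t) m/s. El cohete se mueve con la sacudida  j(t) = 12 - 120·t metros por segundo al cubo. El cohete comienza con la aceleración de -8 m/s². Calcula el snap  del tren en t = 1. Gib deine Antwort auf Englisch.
Starting from acceleration a(t) = -30·t - 10, we take 2 derivatives. Taking d/dt of a(t), we find j(t) = -30. Taking d/dt of j(t), we find s(t) = 0. Using s(t) = 0 and substituting t = 1, we find s = 0.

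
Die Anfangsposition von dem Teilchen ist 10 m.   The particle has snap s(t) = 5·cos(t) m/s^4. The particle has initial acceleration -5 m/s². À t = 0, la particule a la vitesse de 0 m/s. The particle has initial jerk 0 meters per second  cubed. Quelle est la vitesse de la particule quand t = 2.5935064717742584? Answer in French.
Pour résoudre ceci, nous devons prendre 3 intégrales de notre équation du snap s(t) = 5·cos(t). En intégrant le snap et en utilisant la condition initiale j(0) = 0, nous obtenons j(t) = 5·sin(t). En prenant ∫j(t)dt et en appliquant a(0) = -5, nous trouvons a(t) = -5·cos(t). En intégrant l'accélération et en utilisant la condition initiale v(0) = 0, nous obtenons v(t) = -5·sin(t). En utilisant v(t) = -5·sin(t) et en substituant t = 2.5935064717742584, nous trouvons v = -2.60527347885330.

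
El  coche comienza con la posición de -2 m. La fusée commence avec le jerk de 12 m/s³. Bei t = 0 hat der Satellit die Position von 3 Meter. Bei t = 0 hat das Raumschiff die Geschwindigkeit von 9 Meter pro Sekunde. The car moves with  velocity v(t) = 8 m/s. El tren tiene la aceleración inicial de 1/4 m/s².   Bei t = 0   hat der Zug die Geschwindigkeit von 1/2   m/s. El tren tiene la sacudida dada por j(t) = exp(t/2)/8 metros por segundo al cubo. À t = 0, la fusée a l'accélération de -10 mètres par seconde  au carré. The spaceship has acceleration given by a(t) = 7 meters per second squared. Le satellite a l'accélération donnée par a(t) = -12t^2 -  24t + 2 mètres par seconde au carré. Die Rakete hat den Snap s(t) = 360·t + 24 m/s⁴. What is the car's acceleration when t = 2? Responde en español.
Debemos derivar nuestra ecuación de la velocidad v(t) = 8 1 vez. Derivando la velocidad, obtenemos la aceleración: a(t) = 0. Usando a(t) = 0 y sustituyendo t = 2, encontramos a = 0.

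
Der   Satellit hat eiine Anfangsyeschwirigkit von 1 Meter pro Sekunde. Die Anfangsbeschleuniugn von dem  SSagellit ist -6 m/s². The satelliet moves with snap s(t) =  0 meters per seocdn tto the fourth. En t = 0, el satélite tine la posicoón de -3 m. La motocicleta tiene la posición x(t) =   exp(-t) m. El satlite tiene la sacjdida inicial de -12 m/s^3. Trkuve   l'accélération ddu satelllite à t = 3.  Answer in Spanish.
Para resolver esto, necesitamos tomar 2 integrales de nuestra ecuación del snap s(t) = 0. Tomando ∫s(t)dt y aplicando j(0) = -12, encontramos j(t) = -12. La integral de la sacudida, con a(0) = -6, da la aceleración: a(t) = -12·t - 6. De la ecuación de la aceleración a(t) = -12·t - 6, sustituimos t = 3 para obtener a = -42.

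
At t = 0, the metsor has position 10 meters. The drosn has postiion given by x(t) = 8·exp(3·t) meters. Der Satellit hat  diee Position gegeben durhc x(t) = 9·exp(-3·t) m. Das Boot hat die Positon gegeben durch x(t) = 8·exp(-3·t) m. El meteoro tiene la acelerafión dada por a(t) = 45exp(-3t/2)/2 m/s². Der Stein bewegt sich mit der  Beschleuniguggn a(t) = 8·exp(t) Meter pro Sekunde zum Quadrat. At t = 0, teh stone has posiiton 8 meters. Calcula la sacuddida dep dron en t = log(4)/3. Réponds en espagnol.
Para resolver esto, necesitamos tomar 3 derivadas de nuestra ecuación de la posición x(t) = 8·exp(3·t). Derivando la posición, obtenemos la velocidad: v(t) = 24·exp(3·t). Tomando d/dt de v(t), encontramos a(t) = 72·exp(3·t). Tomando d/dt de a(t), encontramos j(t) = 216·exp(3·t). De la ecuación de la sacudida j(t) = 216·exp(3·t), sustituimos t = log(4)/3 para obtener j = 864.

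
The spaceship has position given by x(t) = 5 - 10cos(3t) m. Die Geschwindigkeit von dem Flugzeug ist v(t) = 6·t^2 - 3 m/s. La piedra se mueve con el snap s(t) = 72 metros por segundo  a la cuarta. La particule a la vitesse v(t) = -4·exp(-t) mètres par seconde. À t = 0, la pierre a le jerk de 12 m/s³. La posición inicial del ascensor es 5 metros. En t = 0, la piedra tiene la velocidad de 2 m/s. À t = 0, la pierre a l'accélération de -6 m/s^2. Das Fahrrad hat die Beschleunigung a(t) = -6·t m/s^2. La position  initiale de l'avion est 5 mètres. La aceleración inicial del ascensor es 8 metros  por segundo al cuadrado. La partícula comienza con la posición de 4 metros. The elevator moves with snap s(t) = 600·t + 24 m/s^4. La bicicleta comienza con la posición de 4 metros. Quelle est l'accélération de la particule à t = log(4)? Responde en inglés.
Starting from velocity v(t) = -4·exp(-t), we take 1 derivative. Differentiating velocity, we get acceleration: a(t) = 4·exp(-t). From the given acceleration equation a(t) = 4·exp(-t), we substitute t = log(4) to get a = 1.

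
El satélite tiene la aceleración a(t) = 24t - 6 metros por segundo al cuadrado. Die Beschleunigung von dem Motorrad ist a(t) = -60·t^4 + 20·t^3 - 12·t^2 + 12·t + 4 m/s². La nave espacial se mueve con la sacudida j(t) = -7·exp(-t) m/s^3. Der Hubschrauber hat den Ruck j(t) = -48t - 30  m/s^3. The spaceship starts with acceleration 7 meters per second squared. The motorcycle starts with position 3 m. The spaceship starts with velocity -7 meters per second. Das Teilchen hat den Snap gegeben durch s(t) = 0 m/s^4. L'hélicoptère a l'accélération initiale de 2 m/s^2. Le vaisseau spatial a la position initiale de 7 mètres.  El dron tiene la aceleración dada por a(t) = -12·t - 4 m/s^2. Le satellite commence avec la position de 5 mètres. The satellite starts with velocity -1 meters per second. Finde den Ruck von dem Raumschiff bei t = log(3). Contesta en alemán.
Aus der Gleichung für den Ruck j(t) = -7·exp(-t), setzen wir t = log(3) ein und erhalten j = -7/3.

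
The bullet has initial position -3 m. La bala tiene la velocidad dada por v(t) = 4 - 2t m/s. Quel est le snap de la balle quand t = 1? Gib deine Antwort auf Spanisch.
Para resolver esto, necesitamos tomar 3 derivadas de nuestra ecuación de la velocidad v(t) = 4 - 2·t. La derivada de la velocidad da la aceleración: a(t) = -2. Derivando la aceleración, obtenemos la sacudida: j(t) = 0. La derivada de la sacudida da el snap: s(t) = 0. De la ecuación del snap s(t) = 0, sustituimos t = 1 para obtener s = 0.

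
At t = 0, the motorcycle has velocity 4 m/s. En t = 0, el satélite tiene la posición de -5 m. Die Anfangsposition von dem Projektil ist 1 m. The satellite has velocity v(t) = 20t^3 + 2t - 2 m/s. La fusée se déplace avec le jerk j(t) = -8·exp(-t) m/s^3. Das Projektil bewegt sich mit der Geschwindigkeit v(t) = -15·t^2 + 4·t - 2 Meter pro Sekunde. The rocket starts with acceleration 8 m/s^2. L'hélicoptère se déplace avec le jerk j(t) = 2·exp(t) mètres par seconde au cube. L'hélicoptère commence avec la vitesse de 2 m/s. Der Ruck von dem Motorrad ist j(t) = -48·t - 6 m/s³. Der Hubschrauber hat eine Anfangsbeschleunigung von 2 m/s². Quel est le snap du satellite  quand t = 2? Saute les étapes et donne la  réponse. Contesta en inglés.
s(2) = 120.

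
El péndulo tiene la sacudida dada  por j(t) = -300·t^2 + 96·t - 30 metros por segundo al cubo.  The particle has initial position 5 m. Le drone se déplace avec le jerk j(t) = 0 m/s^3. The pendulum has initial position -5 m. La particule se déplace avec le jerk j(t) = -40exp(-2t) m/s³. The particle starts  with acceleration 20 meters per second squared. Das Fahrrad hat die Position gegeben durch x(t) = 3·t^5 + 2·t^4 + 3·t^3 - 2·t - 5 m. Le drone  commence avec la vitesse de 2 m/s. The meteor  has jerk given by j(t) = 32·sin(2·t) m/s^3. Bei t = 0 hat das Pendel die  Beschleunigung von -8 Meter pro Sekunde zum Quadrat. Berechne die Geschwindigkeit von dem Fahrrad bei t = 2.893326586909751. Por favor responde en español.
Para resolver esto, necesitamos tomar 1 derivada de nuestra ecuación de la posición x(t) = 3·t^5 + 2·t^4 + 3·t^3 - 2·t - 5. Derivando la posición, obtenemos la velocidad: v(t) = 15·t^4 + 8·t^3 + 9·t^2 - 2. Usando v(t) = 15·t^4 + 8·t^3 + 9·t^2 - 2 y sustituyendo t = 2.893326586909751, encontramos v = 1318.29986829353.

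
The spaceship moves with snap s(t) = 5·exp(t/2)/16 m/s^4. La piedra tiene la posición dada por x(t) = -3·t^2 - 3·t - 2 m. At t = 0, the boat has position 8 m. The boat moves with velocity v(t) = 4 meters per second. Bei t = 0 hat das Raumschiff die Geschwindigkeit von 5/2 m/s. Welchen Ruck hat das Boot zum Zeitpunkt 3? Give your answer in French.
Nous devons dériver notre équation de la vitesse v(t) = 4 2 fois. En dérivant la vitesse, nous obtenons l'accélération: a(t) = 0. En prenant d/dt de a(t), nous trouvons j(t) = 0. En utilisant j(t) = 0 et en substituant t = 3, nous trouvons j = 0.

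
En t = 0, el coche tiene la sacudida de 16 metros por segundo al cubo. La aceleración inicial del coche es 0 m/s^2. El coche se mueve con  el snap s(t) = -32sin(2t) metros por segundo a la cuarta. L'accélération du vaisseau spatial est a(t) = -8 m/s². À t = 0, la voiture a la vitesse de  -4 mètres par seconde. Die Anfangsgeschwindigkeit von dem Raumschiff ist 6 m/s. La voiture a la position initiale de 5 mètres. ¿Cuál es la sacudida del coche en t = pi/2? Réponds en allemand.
Wir müssen die Stammfunktion unserer Gleichung für den Snap s(t) = -32·sin(2·t) 1-mal finden. Durch Integration von dem Snap und Verwendung der Anfangsbedingung j(0) = 16, erhalten wir j(t) = 16·cos(2·t). Aus der Gleichung für den Ruck j(t) = 16·cos(2·t), setzen wir t = pi/2 ein und erhalten j = -16.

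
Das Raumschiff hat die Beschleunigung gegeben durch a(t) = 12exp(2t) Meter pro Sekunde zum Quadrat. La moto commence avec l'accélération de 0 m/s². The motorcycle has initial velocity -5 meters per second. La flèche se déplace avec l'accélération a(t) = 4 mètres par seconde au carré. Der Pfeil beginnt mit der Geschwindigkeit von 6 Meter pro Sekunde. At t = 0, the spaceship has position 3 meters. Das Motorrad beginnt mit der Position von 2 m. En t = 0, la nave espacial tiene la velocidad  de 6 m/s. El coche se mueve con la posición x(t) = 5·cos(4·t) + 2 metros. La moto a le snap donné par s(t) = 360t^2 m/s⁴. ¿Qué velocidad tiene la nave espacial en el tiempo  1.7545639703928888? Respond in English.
To find the answer, we compute 1 antiderivative of a(t) = 12·exp(2·t). Taking ∫a(t)dt and applying v(0) = 6, we find v(t) = 6·exp(2·t). We have velocity v(t) = 6·exp(2·t). Substituting t = 1.7545639703928888: v(1.7545639703928888) = 200.514669771713.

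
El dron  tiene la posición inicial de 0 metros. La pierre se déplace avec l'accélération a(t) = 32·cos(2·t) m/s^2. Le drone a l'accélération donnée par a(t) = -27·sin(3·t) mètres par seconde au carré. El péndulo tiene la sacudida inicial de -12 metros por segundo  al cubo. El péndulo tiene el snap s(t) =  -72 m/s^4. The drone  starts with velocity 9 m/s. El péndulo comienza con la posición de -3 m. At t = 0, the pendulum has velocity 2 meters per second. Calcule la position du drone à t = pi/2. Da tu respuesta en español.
Necesitamos integrar nuestra ecuación de la aceleración a(t) = -27·sin(3·t) 2 veces. La integral de la aceleración, con v(0) = 9, da la velocidad: v(t) = 9·cos(3·t). La integral de la velocidad es la posición. Usando x(0) = 0, obtenemos x(t) = 3·sin(3·t). De la ecuación de la posición x(t) = 3·sin(3·t), sustituimos t = pi/2 para obtener x = -3.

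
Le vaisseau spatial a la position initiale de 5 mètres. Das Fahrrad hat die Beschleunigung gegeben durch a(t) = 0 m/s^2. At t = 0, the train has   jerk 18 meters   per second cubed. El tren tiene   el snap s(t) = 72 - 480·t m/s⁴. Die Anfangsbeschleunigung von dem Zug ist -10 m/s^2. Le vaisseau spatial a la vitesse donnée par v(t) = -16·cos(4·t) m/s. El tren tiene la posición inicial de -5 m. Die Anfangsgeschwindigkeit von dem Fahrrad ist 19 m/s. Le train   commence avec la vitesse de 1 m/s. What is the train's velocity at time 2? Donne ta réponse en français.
En partant du snap s(t) = 72 - 480·t, nous prenons 3 primitives. L'intégrale du snap est le jerk. En utilisant j(0) = 18, nous obtenons j(t) = -240·t^2 + 72·t + 18. L'intégrale du jerk est l'accélération. En utilisant a(0) = -10, nous obtenons a(t) = -80·t^3 + 36·t^2 + 18·t - 10. L'intégrale de l'accélération, avec v(0) = 1, donne la vitesse: v(t) = -20·t^4 + 12·t^3 + 9·t^2 - 10·t + 1. De l'équation de la vitesse v(t) = -20·t^4 + 12·t^3 + 9·t^2 - 10·t + 1, nous substituons t = 2 pour obtenir v = -207.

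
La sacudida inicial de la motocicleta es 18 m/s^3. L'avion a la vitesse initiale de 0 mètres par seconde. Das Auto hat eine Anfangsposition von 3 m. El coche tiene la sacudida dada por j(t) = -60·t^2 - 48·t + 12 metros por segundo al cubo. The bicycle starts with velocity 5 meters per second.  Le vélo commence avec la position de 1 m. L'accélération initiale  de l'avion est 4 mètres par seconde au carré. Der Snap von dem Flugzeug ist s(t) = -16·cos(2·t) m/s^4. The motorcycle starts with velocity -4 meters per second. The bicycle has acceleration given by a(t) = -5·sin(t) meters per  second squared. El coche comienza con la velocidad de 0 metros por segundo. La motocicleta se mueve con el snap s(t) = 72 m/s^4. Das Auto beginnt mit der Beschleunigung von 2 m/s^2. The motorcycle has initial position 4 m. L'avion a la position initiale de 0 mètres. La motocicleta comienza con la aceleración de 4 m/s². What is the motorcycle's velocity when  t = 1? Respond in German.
Um dies zu lösen, müssen wir 3 Integrale unserer Gleichung für den Snap s(t) = 72 finden. Die Stammfunktion von dem Snap ist der Ruck. Mit j(0) = 18 erhalten wir j(t) = 72·t + 18. Das Integral von dem Ruck ist die Beschleunigung. Mit a(0) = 4 erhalten wir a(t) = 36·t^2 + 18·t + 4. Das Integral von der Beschleunigung ist die Geschwindigkeit. Mit v(0) = -4 erhalten wir v(t) = 12·t^3 + 9·t^2 + 4·t - 4. Wir haben die Geschwindigkeit v(t) = 12·t^3 + 9·t^2 + 4·t - 4. Durch Einsetzen von t = 1: v(1) = 21.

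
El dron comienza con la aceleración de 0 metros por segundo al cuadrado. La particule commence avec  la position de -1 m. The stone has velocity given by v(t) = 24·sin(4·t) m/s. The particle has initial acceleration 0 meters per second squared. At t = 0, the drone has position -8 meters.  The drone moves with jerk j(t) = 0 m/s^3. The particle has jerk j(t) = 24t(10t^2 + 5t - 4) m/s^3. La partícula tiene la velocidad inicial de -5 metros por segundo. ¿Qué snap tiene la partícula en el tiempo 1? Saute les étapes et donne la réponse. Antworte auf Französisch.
s(1) = 864.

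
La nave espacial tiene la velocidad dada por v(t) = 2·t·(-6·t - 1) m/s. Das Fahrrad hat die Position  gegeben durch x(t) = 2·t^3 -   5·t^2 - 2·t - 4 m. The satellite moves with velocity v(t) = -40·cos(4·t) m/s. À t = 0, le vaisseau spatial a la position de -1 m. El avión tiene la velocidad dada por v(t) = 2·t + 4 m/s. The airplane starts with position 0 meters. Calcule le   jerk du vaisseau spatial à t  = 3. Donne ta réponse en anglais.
Starting from velocity v(t) = 2·t·(-6·t - 1), we take 2 derivatives. Differentiating velocity, we get acceleration: a(t) = -24·t - 2. Taking d/dt of a(t), we find j(t) = -24. We have jerk j(t) = -24. Substituting t = 3: j(3) = -24.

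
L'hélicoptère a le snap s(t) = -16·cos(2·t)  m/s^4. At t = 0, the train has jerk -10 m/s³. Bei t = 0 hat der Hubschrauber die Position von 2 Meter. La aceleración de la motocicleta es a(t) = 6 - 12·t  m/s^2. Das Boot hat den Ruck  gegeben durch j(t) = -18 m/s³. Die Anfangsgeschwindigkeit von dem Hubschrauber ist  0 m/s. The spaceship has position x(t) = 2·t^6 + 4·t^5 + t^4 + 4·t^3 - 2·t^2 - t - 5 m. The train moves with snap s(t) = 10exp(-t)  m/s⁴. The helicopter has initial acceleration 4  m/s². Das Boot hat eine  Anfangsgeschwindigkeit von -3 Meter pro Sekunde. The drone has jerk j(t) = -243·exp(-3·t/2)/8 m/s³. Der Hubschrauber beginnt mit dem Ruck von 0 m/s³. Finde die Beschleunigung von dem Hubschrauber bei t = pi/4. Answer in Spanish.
Necesitamos integrar nuestra ecuación del snap s(t) = -16·cos(2·t) 2 veces. La integral del snap es la sacudida. Usando j(0) = 0, obtenemos j(t) = -8·sin(2·t). La integral de la sacudida, con a(0) = 4, da la aceleración: a(t) = 4·cos(2·t). Usando a(t) = 4·cos(2·t) y sustituyendo t = pi/4, encontramos a = 0.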